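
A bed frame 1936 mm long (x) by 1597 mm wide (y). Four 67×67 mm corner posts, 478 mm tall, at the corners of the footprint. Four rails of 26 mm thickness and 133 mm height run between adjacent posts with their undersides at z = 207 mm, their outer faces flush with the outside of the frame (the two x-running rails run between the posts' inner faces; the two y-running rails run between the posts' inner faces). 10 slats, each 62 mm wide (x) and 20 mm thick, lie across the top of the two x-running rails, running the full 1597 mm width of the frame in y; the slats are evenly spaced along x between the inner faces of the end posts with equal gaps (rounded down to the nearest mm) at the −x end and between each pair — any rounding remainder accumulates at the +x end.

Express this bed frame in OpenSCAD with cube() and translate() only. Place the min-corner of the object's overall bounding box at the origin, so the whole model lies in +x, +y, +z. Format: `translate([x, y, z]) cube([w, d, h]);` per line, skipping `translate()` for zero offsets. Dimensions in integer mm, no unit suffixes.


cube([67, 67, 478]);
translate([0, 1530, 0]) cube([67, 67, 478]);
translate([1869, 0, 0]) cube([67, 67, 478]);
translate([1869, 1530, 0]) cube([67, 67, 478]);
translate([67, 0, 207]) cube([1802, 26, 133]);
translate([67, 1571, 207]) cube([1802, 26, 133]);
translate([0, 67, 207]) cube([26, 1463, 133]);
translate([1910, 67, 207]) cube([26, 1463, 133]);
translate([174, 0, 340]) cube([62, 1597, 20]);
translate([343, 0, 340]) cube([62, 1597, 20]);
translate([512, 0, 340]) cube([62, 1597, 20]);
translate([681, 0, 340]) cube([62, 1597, 20]);
translate([850, 0, 340]) cube([62, 1597, 20]);
translate([1019, 0, 340]) cube([62, 1597, 20]);
translate([1188, 0, 340]) cube([62, 1597, 20]);
translate([1357, 0, 340]) cube([62, 1597, 20]);
translate([1526, 0, 340]) cube([62, 1597, 20]);
translate([1695, 0, 340]) cube([62, 1597, 20]);


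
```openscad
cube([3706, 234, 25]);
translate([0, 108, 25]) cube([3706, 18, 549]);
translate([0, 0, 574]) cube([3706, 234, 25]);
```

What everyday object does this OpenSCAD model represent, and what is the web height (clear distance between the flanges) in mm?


An I-beam. The web height is 549 mm.

Two wide flanges with a thin centred web — an I-beam. Overall 599 mm minus two 25 mm flanges gives a web of 599 − 2·25 = 549 mm.


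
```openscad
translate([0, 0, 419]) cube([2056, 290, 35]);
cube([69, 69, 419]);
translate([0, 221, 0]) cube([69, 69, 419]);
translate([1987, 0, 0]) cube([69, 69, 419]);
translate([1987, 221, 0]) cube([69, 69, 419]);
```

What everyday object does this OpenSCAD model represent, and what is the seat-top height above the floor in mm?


A bench. The seat-top height is 454 mm.

A long slab on four corner posts — a bench. The slab sits at z = 419 with thickness 35, so the top is 419 + 35 = 454 mm.


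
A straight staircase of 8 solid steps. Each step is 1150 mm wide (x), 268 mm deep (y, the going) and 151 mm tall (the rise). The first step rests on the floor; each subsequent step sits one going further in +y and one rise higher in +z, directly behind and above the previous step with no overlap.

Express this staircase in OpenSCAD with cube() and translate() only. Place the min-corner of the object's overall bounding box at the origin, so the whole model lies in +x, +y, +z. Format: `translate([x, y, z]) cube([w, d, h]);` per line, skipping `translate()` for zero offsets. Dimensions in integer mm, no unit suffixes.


cube([1150, 268, 151]);
translate([0, 268, 151]) cube([1150, 268, 151]);
translate([0, 536, 302]) cube([1150, 268, 151]);
translate([0, 804, 453]) cube([1150, 268, 151]);
translate([0, 1072, 604]) cube([1150, 268, 151]);
translate([0, 1340, 755]) cube([1150, 268, 151]);
translate([0, 1608, 906]) cube([1150, 268, 151]);
translate([0, 1876, 1057]) cube([1150, 268, 151]);


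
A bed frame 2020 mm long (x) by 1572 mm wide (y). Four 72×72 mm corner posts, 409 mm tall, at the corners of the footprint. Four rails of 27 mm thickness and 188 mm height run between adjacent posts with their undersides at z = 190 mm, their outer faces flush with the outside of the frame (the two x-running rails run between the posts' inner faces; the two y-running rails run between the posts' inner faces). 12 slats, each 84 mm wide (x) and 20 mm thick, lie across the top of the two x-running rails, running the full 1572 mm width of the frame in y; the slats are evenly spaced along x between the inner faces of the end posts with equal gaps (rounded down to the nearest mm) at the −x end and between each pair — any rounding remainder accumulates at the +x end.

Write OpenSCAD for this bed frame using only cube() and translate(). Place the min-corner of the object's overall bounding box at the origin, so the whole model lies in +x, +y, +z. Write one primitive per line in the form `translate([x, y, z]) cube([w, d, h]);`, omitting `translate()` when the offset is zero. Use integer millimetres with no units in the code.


cube([72, 72, 409]);
translate([0, 1500, 0]) cube([72, 72, 409]);
translate([1948, 0, 0]) cube([72, 72, 409]);
translate([1948, 1500, 0]) cube([72, 72, 409]);
translate([72, 0, 190]) cube([1876, 27, 188]);
translate([72, 1545, 190]) cube([1876, 27, 188]);
translate([0, 72, 190]) cube([27, 1428, 188]);
translate([1993, 72, 190]) cube([27, 1428, 188]);
translate([138, 0, 378]) cube([84, 1572, 20]);
translate([288, 0, 378]) cube([84, 1572, 20]);
translate([438, 0, 378]) cube([84, 1572, 20]);
translate([588, 0, 378]) cube([84, 1572, 20]);
translate([738, 0, 378]) cube([84, 1572, 20]);
translate([888, 0, 378]) cube([84, 1572, 20]);
translate([1038, 0, 378]) cube([84, 1572, 20]);
translate([1188, 0, 378]) cube([84, 1572, 20]);
translate([1338, 0, 378]) cube([84, 1572, 20]);
translate([1488, 0, 378]) cube([84, 1572, 20]);
translate([1638, 0, 378]) cube([84, 1572, 20]);
translate([1788, 0, 378]) cube([84, 1572, 20]);


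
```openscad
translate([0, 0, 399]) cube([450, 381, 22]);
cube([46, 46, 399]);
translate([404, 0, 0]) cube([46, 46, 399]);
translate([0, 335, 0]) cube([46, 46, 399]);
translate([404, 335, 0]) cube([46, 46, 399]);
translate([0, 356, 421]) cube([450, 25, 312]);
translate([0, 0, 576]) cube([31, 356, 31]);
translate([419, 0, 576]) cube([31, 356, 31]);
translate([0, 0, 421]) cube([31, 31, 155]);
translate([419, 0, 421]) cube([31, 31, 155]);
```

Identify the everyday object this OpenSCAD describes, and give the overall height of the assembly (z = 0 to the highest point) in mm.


A chair. The overall height is 733 mm.

A slab on four corner posts with a tall panel at the back — a chair. The seat slab sits at z = 399 with thickness 22, and the 312 mm backrest starts at the seat top, so the overall height is 399 + 22 + 312 = 733 mm.


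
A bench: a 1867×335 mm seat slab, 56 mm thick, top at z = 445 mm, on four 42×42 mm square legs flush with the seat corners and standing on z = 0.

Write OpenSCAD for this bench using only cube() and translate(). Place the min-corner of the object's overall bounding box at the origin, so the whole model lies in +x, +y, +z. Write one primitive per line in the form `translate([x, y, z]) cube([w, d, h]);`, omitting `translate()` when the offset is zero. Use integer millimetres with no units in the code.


translate([0, 0, 389]) cube([1867, 335, 56]);
cube([42, 42, 389]);
translate([0, 293, 0]) cube([42, 42, 389]);
translate([1825, 0, 0]) cube([42, 42, 389]);
translate([1825, 293, 0]) cube([42, 42, 389]);


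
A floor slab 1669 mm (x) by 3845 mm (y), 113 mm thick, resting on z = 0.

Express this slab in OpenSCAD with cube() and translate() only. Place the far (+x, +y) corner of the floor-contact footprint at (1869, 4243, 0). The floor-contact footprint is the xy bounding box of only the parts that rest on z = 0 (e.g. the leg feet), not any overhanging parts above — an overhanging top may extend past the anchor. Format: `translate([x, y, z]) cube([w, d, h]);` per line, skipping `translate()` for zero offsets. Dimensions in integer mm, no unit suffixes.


translate([200, 398, 0]) cube([1669, 3845, 113]);


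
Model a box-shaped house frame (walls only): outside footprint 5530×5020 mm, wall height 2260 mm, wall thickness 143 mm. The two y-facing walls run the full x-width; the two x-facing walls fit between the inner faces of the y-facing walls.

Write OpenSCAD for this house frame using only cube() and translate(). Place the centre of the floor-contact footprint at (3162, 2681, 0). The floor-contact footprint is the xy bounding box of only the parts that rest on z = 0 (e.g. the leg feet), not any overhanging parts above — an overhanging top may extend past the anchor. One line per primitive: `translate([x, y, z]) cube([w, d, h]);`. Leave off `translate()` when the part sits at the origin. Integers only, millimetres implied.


translate([397, 171, 0]) cube([5530, 143, 2260]);
translate([397, 5048, 0]) cube([5530, 143, 2260]);
translate([397, 314, 0]) cube([143, 4734, 2260]);
translate([5784, 314, 0]) cube([143, 4734, 2260]);


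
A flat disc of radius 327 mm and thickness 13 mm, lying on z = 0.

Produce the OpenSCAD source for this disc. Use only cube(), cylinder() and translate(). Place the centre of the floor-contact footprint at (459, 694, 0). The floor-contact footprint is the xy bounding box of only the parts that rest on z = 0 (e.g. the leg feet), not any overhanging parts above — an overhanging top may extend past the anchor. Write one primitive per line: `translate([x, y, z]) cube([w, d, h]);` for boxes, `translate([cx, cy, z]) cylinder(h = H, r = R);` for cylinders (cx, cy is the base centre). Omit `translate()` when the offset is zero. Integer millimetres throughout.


translate([459, 694, 0]) cylinder(h = 13, r = 327);


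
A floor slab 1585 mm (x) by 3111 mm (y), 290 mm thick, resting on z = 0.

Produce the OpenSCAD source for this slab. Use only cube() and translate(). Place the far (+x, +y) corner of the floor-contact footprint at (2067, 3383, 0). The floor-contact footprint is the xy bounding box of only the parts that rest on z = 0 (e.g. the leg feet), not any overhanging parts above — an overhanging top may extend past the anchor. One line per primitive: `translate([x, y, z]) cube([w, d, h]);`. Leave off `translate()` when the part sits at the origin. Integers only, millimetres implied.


translate([482, 272, 0]) cube([1585, 3111, 290]);


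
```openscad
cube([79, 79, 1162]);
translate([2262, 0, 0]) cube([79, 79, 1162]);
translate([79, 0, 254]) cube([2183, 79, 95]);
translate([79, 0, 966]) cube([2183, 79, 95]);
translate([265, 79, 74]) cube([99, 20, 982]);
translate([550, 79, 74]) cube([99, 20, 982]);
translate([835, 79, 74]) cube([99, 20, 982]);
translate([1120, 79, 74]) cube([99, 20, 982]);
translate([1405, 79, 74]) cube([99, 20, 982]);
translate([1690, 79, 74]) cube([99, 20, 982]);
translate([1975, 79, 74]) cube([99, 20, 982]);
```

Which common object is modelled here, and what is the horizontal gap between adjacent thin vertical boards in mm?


A fence section. The picket gap is 186 mm.

Two posts, two rails, 7 pickets — a fence section. Span 2183 mm holds 7 pickets of 99 mm with 8 equal gaps: ⌊(2183 − 7·99) / 8⌋ = 186 mm.


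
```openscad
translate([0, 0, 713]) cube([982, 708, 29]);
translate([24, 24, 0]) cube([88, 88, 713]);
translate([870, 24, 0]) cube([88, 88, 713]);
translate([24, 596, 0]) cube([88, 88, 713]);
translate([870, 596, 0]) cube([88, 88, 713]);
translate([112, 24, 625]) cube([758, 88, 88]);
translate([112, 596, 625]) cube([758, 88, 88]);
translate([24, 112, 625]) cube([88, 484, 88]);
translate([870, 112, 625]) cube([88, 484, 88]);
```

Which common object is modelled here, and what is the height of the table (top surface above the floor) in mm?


A table. The table height is 742 mm.

A 982×708×29 slab sits at z = 713 on four 88 mm square posts — a table. The top surface is at 713 + 29 = 742 mm.


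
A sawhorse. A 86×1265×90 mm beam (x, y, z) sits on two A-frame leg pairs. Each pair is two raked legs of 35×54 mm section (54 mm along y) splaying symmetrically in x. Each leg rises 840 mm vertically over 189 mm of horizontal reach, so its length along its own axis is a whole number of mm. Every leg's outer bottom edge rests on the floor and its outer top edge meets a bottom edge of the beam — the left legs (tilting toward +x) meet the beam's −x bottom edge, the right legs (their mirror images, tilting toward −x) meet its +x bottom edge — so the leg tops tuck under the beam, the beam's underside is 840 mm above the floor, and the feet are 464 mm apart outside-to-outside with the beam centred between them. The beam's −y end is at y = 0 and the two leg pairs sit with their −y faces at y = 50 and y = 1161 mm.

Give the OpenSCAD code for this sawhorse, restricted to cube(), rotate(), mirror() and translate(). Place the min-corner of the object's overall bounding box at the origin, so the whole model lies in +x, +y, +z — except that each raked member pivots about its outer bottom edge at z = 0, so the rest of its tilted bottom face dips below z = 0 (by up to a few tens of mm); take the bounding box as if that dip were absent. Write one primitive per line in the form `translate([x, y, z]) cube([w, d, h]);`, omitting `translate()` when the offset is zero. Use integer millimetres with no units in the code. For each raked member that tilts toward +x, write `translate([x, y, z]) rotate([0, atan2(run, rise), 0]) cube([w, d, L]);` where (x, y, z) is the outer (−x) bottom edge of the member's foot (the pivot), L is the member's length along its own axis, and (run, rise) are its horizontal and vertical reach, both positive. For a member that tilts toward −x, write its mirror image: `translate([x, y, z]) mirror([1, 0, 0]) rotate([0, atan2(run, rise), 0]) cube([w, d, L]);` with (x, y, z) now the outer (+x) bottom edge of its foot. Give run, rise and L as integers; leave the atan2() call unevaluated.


translate([189, 0, 840]) cube([86, 1265, 90]);
translate([0, 50, 0]) rotate([0, atan2(189, 840), 0]) cube([35, 54, 861]);
translate([464, 50, 0]) mirror([1, 0, 0]) rotate([0, atan2(189, 840), 0]) cube([35, 54, 861]);
translate([0, 1161, 0]) rotate([0, atan2(189, 840), 0]) cube([35, 54, 861]);
translate([464, 1161, 0]) mirror([1, 0, 0]) rotate([0, atan2(189, 840), 0]) cube([35, 54, 861]);


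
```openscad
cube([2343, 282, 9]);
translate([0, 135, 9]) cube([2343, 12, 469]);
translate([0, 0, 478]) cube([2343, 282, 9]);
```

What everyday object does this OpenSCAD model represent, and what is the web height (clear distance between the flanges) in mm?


An I-beam. The web height is 469 mm.

Two wide flanges with a thin centred web — an I-beam. Overall 487 mm minus two 9 mm flanges gives a web of 487 − 2·9 = 469 mm.


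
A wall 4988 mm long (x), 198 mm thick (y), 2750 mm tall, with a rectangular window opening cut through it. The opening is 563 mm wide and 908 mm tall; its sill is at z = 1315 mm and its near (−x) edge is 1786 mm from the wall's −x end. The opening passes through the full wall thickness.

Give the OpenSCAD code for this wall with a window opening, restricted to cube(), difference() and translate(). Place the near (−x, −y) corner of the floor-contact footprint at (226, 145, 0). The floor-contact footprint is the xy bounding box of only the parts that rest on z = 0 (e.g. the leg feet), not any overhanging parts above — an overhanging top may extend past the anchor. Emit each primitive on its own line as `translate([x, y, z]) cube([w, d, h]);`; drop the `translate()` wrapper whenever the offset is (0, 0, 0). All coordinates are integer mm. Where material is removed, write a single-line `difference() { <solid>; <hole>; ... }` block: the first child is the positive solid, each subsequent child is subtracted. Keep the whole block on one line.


difference() { translate([226, 145, 0]) cube([4988, 198, 2750]); translate([2012, 145, 1315]) cube([563, 198, 908]); }


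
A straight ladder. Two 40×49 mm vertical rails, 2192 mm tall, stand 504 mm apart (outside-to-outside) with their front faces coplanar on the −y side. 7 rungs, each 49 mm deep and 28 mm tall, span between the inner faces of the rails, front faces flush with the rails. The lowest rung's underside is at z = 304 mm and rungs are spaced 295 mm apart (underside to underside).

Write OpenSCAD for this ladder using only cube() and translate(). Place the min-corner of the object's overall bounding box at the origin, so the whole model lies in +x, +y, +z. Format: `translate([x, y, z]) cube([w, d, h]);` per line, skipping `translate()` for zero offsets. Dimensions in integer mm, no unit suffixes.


cube([40, 49, 2192]);
translate([464, 0, 0]) cube([40, 49, 2192]);
translate([40, 0, 304]) cube([424, 49, 28]);
translate([40, 0, 599]) cube([424, 49, 28]);
translate([40, 0, 894]) cube([424, 49, 28]);
translate([40, 0, 1189]) cube([424, 49, 28]);
translate([40, 0, 1484]) cube([424, 49, 28]);
translate([40, 0, 1779]) cube([424, 49, 28]);
translate([40, 0, 2074]) cube([424, 49, 28]);


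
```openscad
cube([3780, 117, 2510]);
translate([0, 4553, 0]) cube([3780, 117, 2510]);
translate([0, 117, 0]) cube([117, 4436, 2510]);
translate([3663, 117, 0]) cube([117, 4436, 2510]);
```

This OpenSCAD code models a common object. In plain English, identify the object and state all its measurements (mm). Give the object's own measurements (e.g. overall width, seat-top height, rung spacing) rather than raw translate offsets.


The wall frame of a small rectangular building: four walls, each 2510 mm tall and 117 mm thick, enclosing a footprint 3780 mm (x) by 4670 mm (y) outside-to-outside, with no floor or roof. The front and back walls (the −y and +y sides) span the full width; the two side walls fit between them.


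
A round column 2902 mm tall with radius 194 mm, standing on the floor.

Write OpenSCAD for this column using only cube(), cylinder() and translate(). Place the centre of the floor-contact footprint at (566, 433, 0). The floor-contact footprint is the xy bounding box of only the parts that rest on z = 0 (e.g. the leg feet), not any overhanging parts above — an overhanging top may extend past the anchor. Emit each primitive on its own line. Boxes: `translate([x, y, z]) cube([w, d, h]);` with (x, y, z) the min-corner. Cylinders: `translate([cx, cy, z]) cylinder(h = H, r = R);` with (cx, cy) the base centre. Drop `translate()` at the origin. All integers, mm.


translate([566, 433, 0]) cylinder(h = 2902, r = 194);


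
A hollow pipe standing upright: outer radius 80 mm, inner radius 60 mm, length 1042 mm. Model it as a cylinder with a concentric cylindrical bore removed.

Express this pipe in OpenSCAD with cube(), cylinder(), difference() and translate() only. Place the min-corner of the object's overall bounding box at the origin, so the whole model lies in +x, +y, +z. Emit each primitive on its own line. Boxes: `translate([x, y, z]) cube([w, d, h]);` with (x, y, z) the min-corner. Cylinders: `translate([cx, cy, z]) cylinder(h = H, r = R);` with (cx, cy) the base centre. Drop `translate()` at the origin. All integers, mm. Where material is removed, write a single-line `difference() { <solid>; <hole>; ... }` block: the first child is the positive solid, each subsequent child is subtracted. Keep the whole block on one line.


difference() { translate([80, 80, 0]) cylinder(h = 1042, r = 80); translate([80, 80, 0]) cylinder(h = 1042, r = 60); }


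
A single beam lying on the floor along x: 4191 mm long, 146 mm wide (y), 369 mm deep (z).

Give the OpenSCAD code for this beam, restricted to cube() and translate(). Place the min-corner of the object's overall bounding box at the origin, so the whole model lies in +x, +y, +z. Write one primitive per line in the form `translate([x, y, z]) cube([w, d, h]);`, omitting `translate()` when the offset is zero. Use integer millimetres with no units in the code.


cube([4191, 146, 369]);


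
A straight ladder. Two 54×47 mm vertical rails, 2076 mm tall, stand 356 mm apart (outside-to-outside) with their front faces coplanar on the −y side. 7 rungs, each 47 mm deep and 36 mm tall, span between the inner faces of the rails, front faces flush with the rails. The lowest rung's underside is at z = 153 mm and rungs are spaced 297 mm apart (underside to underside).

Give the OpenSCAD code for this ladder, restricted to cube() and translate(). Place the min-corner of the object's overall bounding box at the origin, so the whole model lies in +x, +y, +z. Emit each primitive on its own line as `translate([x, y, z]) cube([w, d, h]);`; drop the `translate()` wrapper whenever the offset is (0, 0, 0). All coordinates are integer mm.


cube([54, 47, 2076]);
translate([302, 0, 0]) cube([54, 47, 2076]);
translate([54, 0, 153]) cube([248, 47, 36]);
translate([54, 0, 450]) cube([248, 47, 36]);
translate([54, 0, 747]) cube([248, 47, 36]);
translate([54, 0, 1044]) cube([248, 47, 36]);
translate([54, 0, 1341]) cube([248, 47, 36]);
translate([54, 0, 1638]) cube([248, 47, 36]);
translate([54, 0, 1935]) cube([248, 47, 36]);


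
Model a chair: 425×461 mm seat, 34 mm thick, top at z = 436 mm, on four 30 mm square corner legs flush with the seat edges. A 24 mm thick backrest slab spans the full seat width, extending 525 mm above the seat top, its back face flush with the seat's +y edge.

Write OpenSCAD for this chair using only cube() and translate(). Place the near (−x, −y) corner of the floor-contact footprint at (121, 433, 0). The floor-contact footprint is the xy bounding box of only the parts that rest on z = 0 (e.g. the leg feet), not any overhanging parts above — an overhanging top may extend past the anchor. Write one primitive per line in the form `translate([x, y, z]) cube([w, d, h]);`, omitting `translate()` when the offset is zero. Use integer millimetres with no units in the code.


// leg_h = 436 - 34 = 402
translate([121, 433, 402]) cube([425, 461, 34]);
translate([121, 433, 0]) cube([30, 30, 402]);
translate([516, 433, 0]) cube([30, 30, 402]);
translate([121, 864, 0]) cube([30, 30, 402]);
translate([516, 864, 0]) cube([30, 30, 402]);
translate([121, 870, 436]) cube([425, 24, 525]);


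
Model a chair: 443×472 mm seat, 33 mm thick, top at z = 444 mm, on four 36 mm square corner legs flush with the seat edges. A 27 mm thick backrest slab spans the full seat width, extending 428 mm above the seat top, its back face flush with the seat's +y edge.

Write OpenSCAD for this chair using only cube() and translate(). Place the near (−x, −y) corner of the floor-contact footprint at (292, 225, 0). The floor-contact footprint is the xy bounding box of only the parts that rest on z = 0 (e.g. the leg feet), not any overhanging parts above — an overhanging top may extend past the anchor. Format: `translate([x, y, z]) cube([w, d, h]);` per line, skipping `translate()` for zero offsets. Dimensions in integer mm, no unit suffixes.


translate([292, 225, 411]) cube([443, 472, 33]);
translate([292, 225, 0]) cube([36, 36, 411]);
translate([699, 225, 0]) cube([36, 36, 411]);
translate([292, 661, 0]) cube([36, 36, 411]);
translate([699, 661, 0]) cube([36, 36, 411]);
translate([292, 670, 444]) cube([443, 27, 428]);


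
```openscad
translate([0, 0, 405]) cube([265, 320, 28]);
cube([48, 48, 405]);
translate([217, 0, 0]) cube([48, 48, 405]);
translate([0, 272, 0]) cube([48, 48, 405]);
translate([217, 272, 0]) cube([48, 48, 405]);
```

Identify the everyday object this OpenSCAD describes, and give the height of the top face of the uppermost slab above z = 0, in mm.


A stool. The seat height is 433 mm.

A 265×320×28 slab at z = 405 on four corner posts — a stool. The seat top is 405 + 28 = 433 mm.


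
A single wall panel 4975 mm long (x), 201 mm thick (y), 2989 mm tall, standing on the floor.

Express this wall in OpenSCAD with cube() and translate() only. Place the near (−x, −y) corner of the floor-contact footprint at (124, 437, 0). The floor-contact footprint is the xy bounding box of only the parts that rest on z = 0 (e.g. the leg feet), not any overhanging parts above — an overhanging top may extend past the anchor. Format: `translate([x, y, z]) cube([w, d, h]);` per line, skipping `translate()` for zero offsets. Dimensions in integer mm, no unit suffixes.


translate([124, 437, 0]) cube([4975, 201, 2989]);


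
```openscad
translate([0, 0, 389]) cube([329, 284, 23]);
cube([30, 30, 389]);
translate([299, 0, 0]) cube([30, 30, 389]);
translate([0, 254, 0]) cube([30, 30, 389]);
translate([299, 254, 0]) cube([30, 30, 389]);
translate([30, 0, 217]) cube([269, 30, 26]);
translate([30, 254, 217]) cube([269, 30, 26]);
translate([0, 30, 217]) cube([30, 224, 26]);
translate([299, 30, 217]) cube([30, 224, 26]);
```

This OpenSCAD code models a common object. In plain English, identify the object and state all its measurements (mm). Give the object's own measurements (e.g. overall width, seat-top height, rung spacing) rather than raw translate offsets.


A four-legged stool. The seat is a 329×284×23 mm slab whose top surface is at z = 412 mm; four square legs, each 30×30 mm in cross-section, run from the floor (z = 0) to the underside of the seat, each flush with a corner of the seat. Four stretchers, 30 mm wide and 26 mm tall, connect adjacent legs with their undersides at z = 217 mm, each running between the inner faces of the legs it joins and aligned with the legs' outer faces on the other axis.


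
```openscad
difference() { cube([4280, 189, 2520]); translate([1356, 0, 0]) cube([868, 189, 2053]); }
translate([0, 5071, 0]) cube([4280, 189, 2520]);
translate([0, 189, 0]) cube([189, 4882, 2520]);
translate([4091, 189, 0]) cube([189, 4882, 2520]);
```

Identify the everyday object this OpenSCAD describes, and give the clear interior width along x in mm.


A single room. The interior width is 3902 mm.

Four walls enclosing a rectangle with a door in the front wall — a room. Outside width 4280 minus two 189 mm walls gives 3902 mm.


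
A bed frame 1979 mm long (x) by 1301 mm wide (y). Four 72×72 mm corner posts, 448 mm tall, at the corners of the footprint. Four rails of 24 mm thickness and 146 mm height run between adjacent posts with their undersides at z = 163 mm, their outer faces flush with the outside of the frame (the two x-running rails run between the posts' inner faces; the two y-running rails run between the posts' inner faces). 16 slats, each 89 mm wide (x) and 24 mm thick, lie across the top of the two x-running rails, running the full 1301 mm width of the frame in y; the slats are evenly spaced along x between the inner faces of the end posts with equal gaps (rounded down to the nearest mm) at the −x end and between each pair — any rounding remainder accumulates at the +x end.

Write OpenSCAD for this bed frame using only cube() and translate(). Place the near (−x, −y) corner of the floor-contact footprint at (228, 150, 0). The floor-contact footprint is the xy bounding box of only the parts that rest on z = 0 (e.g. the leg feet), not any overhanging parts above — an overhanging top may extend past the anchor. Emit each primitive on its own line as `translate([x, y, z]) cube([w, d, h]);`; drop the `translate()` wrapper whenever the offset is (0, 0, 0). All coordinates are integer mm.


// slat z = rail_z + rail_h = 163 + 146 = 309
// slat gap = ⌊(1835 − 16·89) / 17⌋ = 24
translate([228, 150, 0]) cube([72, 72, 448]);
translate([228, 1379, 0]) cube([72, 72, 448]);
translate([2135, 150, 0]) cube([72, 72, 448]);
translate([2135, 1379, 0]) cube([72, 72, 448]);
translate([300, 150, 163]) cube([1835, 24, 146]);
translate([300, 1427, 163]) cube([1835, 24, 146]);
translate([228, 222, 163]) cube([24, 1157, 146]);
translate([2183, 222, 163]) cube([24, 1157, 146]);
translate([324, 150, 309]) cube([89, 1301, 24]);
translate([437, 150, 309]) cube([89, 1301, 24]);
translate([550, 150, 309]) cube([89, 1301, 24]);
translate([663, 150, 309]) cube([89, 1301, 24]);
translate([776, 150, 309]) cube([89, 1301, 24]);
translate([889, 150, 309]) cube([89, 1301, 24]);
translate([1002, 150, 309]) cube([89, 1301, 24]);
translate([1115, 150, 309]) cube([89, 1301, 24]);
translate([1228, 150, 309]) cube([89, 1301, 24]);
translate([1341, 150, 309]) cube([89, 1301, 24]);
translate([1454, 150, 309]) cube([89, 1301, 24]);
translate([1567, 150, 309]) cube([89, 1301, 24]);
translate([1680, 150, 309]) cube([89, 1301, 24]);
translate([1793, 150, 309]) cube([89, 1301, 24]);
translate([1906, 150, 309]) cube([89, 1301, 24]);
translate([2019, 150, 309]) cube([89, 1301, 24]);


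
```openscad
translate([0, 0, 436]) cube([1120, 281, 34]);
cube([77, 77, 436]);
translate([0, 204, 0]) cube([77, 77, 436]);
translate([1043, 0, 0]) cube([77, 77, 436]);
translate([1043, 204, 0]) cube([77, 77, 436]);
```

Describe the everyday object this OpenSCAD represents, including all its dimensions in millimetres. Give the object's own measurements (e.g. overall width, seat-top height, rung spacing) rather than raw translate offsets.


A long wooden bench with a 1120 mm (x) × 281 mm (y) seat, 34 mm thick, its top surface 470 mm above the floor. Four 77 mm square legs at the seat corners, flush with the edges, run from z = 0 to the seat underside.


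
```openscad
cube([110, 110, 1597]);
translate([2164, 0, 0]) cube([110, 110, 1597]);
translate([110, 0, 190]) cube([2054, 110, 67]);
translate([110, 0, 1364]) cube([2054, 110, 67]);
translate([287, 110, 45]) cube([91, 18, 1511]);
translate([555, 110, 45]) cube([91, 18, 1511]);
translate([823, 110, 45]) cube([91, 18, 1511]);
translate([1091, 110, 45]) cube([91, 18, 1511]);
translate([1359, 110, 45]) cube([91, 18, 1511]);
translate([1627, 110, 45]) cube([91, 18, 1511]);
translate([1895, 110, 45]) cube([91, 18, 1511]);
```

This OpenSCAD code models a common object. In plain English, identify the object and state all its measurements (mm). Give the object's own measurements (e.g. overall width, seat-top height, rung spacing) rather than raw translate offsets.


A fence section. Two 110×110 mm posts, 1597 mm tall, stand on the floor with a clear span of 2054 mm between their inner faces. Two horizontal rails of 110×67 mm section span the gap between the posts with their undersides at z = 190 mm and z = 1364 mm, flush with the posts' −y face. 7 pickets, each 91 mm wide, 18 mm thick and 1511 mm tall, are fixed to the +y face of the rails with their bottoms at z = 45 mm, spaced across the span with a 177 mm gap after the −x post and between neighbouring pickets, with 178 mm left before the +x post.


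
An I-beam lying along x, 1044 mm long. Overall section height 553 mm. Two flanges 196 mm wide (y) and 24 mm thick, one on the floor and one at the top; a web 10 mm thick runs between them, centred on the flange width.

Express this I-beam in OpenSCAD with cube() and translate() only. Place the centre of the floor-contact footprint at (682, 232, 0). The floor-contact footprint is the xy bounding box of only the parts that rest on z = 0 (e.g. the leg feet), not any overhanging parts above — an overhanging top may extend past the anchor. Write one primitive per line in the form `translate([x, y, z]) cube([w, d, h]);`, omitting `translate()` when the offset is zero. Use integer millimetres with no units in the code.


translate([160, 134, 0]) cube([1044, 196, 24]);
translate([160, 227, 24]) cube([1044, 10, 505]);
translate([160, 134, 529]) cube([1044, 196, 24]);


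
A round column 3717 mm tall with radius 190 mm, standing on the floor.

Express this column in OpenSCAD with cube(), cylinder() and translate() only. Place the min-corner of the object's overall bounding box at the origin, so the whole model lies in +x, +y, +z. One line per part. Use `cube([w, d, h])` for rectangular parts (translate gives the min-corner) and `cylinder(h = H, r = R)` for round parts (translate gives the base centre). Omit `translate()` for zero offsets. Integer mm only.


translate([190, 190, 0]) cylinder(h = 3717, r = 190);


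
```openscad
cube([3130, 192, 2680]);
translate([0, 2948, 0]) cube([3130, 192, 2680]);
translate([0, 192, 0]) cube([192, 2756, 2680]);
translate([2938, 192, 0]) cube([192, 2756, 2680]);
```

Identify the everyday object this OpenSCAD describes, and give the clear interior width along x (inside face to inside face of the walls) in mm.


A house (or room) frame. The interior width is 2746 mm.

Four 2680 mm walls enclosing a rectangle with no floor or roof — a room or house frame. Outside width is 3130 mm and wall thickness is 192 mm, so the interior width is 3130 − 2 × 192 = 2746 mm.


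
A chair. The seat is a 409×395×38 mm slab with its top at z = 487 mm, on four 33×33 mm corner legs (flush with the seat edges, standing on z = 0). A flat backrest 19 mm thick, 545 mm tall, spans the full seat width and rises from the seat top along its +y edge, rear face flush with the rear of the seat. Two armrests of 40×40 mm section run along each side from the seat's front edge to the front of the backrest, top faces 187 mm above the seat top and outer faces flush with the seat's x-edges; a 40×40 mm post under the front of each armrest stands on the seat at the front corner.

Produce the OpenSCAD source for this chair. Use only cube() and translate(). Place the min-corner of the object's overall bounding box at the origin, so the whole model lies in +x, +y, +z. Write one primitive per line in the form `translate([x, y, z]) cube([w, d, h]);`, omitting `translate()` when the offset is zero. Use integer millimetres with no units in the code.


translate([0, 0, 449]) cube([409, 395, 38]);
cube([33, 33, 449]);
translate([376, 0, 0]) cube([33, 33, 449]);
translate([0, 362, 0]) cube([33, 33, 449]);
translate([376, 362, 0]) cube([33, 33, 449]);
translate([0, 376, 487]) cube([409, 19, 545]);
translate([0, 0, 634]) cube([40, 376, 40]);
translate([369, 0, 634]) cube([40, 376, 40]);
translate([0, 0, 487]) cube([40, 40, 147]);
translate([369, 0, 487]) cube([40, 40, 147]);


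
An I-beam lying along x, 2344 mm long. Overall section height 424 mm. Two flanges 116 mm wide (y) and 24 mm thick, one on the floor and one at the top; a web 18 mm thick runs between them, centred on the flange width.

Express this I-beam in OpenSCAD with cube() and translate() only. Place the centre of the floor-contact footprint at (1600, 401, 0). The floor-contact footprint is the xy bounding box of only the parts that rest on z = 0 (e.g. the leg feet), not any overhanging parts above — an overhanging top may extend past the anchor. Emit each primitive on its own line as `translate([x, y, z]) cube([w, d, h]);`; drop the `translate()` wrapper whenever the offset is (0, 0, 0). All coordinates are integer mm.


translate([428, 343, 0]) cube([2344, 116, 24]);
translate([428, 392, 24]) cube([2344, 18, 376]);
translate([428, 343, 400]) cube([2344, 116, 24]);


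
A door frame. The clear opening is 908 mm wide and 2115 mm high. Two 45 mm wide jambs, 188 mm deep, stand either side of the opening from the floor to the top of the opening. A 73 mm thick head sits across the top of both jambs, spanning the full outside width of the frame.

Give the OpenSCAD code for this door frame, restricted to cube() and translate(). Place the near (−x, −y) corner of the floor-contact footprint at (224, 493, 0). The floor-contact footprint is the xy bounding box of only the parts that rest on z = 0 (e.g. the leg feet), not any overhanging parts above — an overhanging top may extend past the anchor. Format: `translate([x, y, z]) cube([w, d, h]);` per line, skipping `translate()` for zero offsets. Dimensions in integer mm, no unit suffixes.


translate([224, 493, 0]) cube([45, 188, 2115]);
translate([1177, 493, 0]) cube([45, 188, 2115]);
translate([224, 493, 2115]) cube([998, 188, 73]);


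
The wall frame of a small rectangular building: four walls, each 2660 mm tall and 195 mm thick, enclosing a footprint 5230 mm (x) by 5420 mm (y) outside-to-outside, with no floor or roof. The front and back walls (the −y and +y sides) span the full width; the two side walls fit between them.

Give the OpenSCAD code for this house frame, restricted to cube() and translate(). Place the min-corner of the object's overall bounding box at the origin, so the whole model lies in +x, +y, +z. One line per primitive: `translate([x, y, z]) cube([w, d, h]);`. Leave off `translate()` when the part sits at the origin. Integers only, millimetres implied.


cube([5230, 195, 2660]);
translate([0, 5225, 0]) cube([5230, 195, 2660]);
translate([0, 195, 0]) cube([195, 5030, 2660]);
translate([5035, 195, 0]) cube([195, 5030, 2660]);


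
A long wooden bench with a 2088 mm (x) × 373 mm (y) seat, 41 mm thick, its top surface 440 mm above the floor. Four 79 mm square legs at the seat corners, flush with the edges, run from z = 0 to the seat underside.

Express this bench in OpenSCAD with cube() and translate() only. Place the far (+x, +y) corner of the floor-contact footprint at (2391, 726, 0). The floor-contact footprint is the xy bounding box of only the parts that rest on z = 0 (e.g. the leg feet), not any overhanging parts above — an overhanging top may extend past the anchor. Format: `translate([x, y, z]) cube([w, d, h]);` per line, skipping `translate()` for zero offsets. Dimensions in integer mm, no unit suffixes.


translate([303, 353, 399]) cube([2088, 373, 41]);
translate([303, 353, 0]) cube([79, 79, 399]);
translate([303, 647, 0]) cube([79, 79, 399]);
translate([2312, 353, 0]) cube([79, 79, 399]);
translate([2312, 647, 0]) cube([79, 79, 399]);


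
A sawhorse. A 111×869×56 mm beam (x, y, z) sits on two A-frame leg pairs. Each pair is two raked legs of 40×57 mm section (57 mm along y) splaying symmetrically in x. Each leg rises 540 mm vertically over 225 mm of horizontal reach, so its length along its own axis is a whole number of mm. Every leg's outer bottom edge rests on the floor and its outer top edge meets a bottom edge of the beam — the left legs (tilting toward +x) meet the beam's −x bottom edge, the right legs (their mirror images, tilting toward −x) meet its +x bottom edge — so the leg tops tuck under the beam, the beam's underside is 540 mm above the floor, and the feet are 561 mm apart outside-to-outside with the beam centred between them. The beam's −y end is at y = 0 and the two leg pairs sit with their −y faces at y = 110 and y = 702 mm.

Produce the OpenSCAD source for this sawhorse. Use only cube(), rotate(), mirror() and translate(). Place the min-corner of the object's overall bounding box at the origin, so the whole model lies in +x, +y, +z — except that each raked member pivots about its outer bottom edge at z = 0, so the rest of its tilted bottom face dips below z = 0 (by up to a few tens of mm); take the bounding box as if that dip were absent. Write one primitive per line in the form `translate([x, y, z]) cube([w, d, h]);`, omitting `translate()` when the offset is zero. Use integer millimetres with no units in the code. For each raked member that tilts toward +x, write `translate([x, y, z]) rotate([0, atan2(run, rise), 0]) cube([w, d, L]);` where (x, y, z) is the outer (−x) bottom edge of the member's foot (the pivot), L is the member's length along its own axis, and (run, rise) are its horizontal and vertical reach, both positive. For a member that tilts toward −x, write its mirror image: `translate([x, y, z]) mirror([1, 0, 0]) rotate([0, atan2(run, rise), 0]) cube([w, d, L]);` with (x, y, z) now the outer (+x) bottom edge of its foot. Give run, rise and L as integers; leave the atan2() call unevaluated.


translate([225, 0, 540]) cube([111, 869, 56]);
translate([0, 110, 0]) rotate([0, atan2(225, 540), 0]) cube([40, 57, 585]);
translate([561, 110, 0]) mirror([1, 0, 0]) rotate([0, atan2(225, 540), 0]) cube([40, 57, 585]);
translate([0, 702, 0]) rotate([0, atan2(225, 540), 0]) cube([40, 57, 585]);
translate([561, 702, 0]) mirror([1, 0, 0]) rotate([0, atan2(225, 540), 0]) cube([40, 57, 585]);


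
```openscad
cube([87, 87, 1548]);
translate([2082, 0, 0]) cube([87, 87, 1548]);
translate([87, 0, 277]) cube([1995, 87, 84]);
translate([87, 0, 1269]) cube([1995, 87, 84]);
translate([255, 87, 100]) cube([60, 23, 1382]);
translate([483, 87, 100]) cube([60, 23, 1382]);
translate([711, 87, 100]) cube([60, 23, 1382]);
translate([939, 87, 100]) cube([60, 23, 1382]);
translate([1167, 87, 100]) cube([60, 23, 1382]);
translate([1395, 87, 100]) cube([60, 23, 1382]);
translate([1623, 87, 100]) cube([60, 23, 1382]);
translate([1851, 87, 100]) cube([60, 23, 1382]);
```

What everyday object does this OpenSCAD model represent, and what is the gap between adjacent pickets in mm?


A fence section. The picket gap is 168 mm.

Two posts, two rails, 8 pickets — a fence section. Span 1995 mm holds 8 pickets of 60 mm with 9 equal gaps: ⌊(1995 − 8·60) / 9⌋ = 168 mm.
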